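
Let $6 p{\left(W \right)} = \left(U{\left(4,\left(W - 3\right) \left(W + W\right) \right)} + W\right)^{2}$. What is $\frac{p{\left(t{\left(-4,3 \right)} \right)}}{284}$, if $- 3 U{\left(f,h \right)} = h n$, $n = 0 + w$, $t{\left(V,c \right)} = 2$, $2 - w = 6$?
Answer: $\frac{25}{3834} \approx 0.0065206$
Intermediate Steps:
$w = -4$ ($w = 2 - 6 = -4$)
$n = -4$ ($n = 0 - 4 = -4$)
$U{\left(f,h \right)} = \frac{4 h}{3}$ ($U{\left(f,h \right)} = - \frac{h \left(-4\right)}{3} = - \frac{\left(-4\right) h}{3} = \frac{4 h}{3}$)
$p{\left(W \right)} = \frac{\left(W + \frac{8 W \left(-3 + W\right)}{3}\right)^{2}}{6}$ ($p{\left(W \right)} = \frac{\left(\frac{4 \left(W - 3\right) \left(W + W\right)}{3} + W\right)^{2}}{6} = \frac{\left(\frac{4 \left(-3 + W\right) 2 W}{3} + W\right)^{2}}{6} = \frac{\left(\frac{4 \cdot 2 W \left(-3 + W\right)}{3} + W\right)^{2}}{6} = \frac{\left(\frac{8 W \left(-3 + W\right)}{3} + W\right)^{2}}{6} = \frac{\left(W + \frac{8 W \left(-3 + W\right)}{3}\right)^{2}}{6}$)
$\frac{p{\left(t{\left(-4,3 \right)} \right)}}{284} = \frac{\frac{1}{54} \cdot 2^{2} \left(-21 + 8 \cdot 2\right)^{2}}{284} = \frac{1}{54} \cdot 4 \left(-21 + 16\right)^{2} \cdot \frac{1}{284} = \frac{1}{54} \cdot 4 \left(-5\right)^{2} \cdot \frac{1}{284} = \frac{1}{54} \cdot 4 \cdot 25 \cdot \frac{1}{284} = \frac{50}{27} \cdot \frac{1}{284} = \frac{25}{3834}$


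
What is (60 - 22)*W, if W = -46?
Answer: -1748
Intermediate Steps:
(60 - 22)*W = (60 - 22)*(-46) = 38*(-46) = -1748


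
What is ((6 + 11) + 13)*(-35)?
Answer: -1050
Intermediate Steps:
((6 + 11) + 13)*(-35) = (17 + 13)*(-35) = 30*(-35) = -1050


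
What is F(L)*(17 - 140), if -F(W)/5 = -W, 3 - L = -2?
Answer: -3075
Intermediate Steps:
L = 5 (L = 3 - 1*(-2) = 3 + 2 = 5)
F(W) = 5*W (F(W) = -(-5)*W = 5*W)
F(L)*(17 - 140) = (5*5)*(17 - 140) = 25*(-123) = -3075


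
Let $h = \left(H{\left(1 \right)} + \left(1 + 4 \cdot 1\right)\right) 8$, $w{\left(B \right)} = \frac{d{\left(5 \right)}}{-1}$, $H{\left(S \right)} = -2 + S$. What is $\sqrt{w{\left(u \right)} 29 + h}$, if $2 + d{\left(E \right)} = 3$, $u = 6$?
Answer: $\sqrt{3} \approx 1.732$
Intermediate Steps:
$d{\left(E \right)} = 1$ ($d{\left(E \right)} = -2 + 3 = 1$)
$w{\left(B \right)} = -1$ ($w{\left(B \right)} = 1 \frac{1}{-1} = 1 \left(-1\right) = -1$)
$h = 32$ ($h = \left(\left(-2 + 1\right) + \left(1 + 4 \cdot 1\right)\right) 8 = \left(-1 + \left(1 + 4\right)\right) 8 = \left(-1 + 5\right) 8 = 4 \cdot 8 = 32$)
$\sqrt{w{\left(u \right)} 29 + h} = \sqrt{\left(-1\right) 29 + 32} = \sqrt{-29 + 32} = \sqrt{3}$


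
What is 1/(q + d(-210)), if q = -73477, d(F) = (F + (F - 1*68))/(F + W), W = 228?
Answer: -9/661537 ≈ -1.3605e-5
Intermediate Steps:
d(F) = (-68 + 2*F)/(228 + F) (d(F) = (F + (F - 1*68))/(F + 228) = (F + (F - 68))/(228 + F) = (F + (-68 + F))/(228 + F) = (-68 + 2*F)/(228 + F))
1/(q + d(-210)) = 1/(-73477 + 2*(-34 - 210)/(228 - 210)) = 1/(-73477 + 2*(-244)/18) = 1/(-73477 + 2*(1/18)*(-244)) = 1/(-73477 - 244/9) = 1/(-661537/9) = -9/661537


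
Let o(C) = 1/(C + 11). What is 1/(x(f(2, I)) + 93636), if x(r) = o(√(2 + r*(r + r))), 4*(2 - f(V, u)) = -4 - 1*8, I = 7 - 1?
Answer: 6460895/604973394217 + 2*√13/604973394217 ≈ 1.0680e-5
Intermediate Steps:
I = 6
f(V, u) = 5 (f(V, u) = 2 - (-4 - 1*8)/4 = 2 - (-4 - 8)/4 = 2 - ¼*(-12) = 2 + 3 = 5)
o(C) = 1/(11 + C)
x(r) = 1/(11 + √(2 + 2*r²)) (x(r) = 1/(11 + √(2 + r*(r + r))) = 1/(11 + √(2 + r*(2*r))) = 1/(11 + √(2 + 2*r²)))
1/(x(f(2, I)) + 93636) = 1/(1/(11 + √2*√(1 + 5²)) + 93636) = 1/(1/(11 + √2*√(1 + 25)) + 93636) = 1/(1/(11 + √2*√26) + 93636) = 1/(1/(11 + 2*√13) + 93636) = 1/(93636 + 1/(11 + 2*√13))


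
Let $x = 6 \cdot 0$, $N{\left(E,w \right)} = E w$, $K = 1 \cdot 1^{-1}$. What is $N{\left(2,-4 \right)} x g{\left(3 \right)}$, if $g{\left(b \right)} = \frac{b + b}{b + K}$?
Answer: $0$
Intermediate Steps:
$K = 1$ ($K = 1 \cdot 1 = 1$)
$g{\left(b \right)} = \frac{2 b}{1 + b}$ ($g{\left(b \right)} = \frac{b + b}{b + 1} = \frac{2 b}{1 + b}$)
$x = 0$
$N{\left(2,-4 \right)} x g{\left(3 \right)} = 2 \left(-4\right) 0 \cdot 2 \cdot 3 \frac{1}{1 + 3} = \left(-8\right) 0 \cdot 2 \cdot 3 \cdot \frac{1}{4} = 0 \cdot 2 \cdot 3 \cdot \frac{1}{4} = 0 \cdot \frac{3}{2} = 0$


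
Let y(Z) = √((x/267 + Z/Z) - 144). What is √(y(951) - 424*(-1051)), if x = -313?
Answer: √(31768089336 + 267*I*√10277898)/267 ≈ 667.55 + 0.0089935*I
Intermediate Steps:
y(Z) = I*√10277898/267 (y(Z) = √((-313/267 + Z/Z) - 144) = √((-313*1/267 + 1) - 144) = √((-313/267 + 1) - 144) = √(-46/267 - 144) = √(-38494/267) = I*√10277898/267)
√(y(951) - 424*(-1051)) = √(I*√10277898/267 - 424*(-1051)) = √(I*√10277898/267 + 445624) = √(445624 + I*√10277898/267)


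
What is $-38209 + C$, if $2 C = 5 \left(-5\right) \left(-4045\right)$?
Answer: $\frac{24707}{2} \approx 12354.0$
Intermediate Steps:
$C = \frac{101125}{2}$ ($C = \frac{5 \left(-5\right) \left(-4045\right)}{2} = \frac{\left(-25\right) \left(-4045\right)}{2} = \frac{1}{2} \cdot 101125 = \frac{101125}{2} \approx 50563.0$)
$-38209 + C = -38209 + \frac{101125}{2} = \frac{24707}{2}$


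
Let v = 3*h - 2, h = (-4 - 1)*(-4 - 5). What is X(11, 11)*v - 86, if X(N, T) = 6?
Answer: 712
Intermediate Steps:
h = 45 (h = -5*(-9) = 45)
v = 133 (v = 3*45 - 2 = 135 - 2 = 133)
X(11, 11)*v - 86 = 6*133 - 86 = 798 - 86 = 712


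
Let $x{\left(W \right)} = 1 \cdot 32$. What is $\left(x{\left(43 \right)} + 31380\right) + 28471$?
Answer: $59883$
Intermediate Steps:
$x{\left(W \right)} = 32$
$\left(x{\left(43 \right)} + 31380\right) + 28471 = \left(32 + 31380\right) + 28471 = 31412 + 28471 = 59883$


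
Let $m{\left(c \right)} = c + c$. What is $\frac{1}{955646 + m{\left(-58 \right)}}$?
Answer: $\frac{1}{955530} \approx 1.0465 \cdot 10^{-6}$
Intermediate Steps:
$m{\left(c \right)} = 2 c$
$\frac{1}{955646 + m{\left(-58 \right)}} = \frac{1}{955646 + 2 \left(-58\right)} = \frac{1}{955646 - 116} = \frac{1}{955530}$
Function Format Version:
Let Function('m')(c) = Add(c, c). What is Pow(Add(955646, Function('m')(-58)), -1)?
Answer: Rational(1, 955530) ≈ 1.0465e-6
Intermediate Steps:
Function('m')(c) = Mul(2, c)
Pow(Add(955646, Function('m')(-58)), -1) = Pow(Add(955646, Mul(2, -58)), -1) = Pow(Add(955646, -116), -1) = Pow(955530, -1) = Rational(1, 955530)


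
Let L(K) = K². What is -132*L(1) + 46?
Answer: -86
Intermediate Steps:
-132*L(1) + 46 = -132*1² + 46 = -132*1 + 46 = -132 + 46 = -86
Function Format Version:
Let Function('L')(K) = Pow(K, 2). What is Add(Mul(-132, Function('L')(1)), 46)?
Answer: -86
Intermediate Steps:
Add(Mul(-132, Function('L')(1)), 46) = Add(Mul(-132, Pow(1, 2)), 46) = Add(Mul(-132, 1), 46) = Add(-132, 46) = -86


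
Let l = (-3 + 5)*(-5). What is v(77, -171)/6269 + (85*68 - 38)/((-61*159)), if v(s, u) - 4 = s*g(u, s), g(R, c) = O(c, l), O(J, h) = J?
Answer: 7182523/20267677 ≈ 0.35438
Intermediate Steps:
l = -10 (l = 2*(-5) = -10)
g(R, c) = c
v(s, u) = 4 + s**2 (v(s, u) = 4 + s*s = 4 + s**2)
v(77, -171)/6269 + (85*68 - 38)/((-61*159)) = (4 + 77**2)/6269 + (85*68 - 38)/((-61*159)) = (4 + 5929)*(1/6269) + (5780 - 38)/(-9699) = 5933*(1/6269) + 5742*(-1/9699) = 5933/6269 - 1914/3233 = 7182523/20267677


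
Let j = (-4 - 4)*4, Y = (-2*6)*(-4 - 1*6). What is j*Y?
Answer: -3840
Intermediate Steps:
Y = 120 (Y = -12*(-4 - 6) = -12*(-10) = 120)
j = -32 (j = -8*4 = -32)
j*Y = -32*120 = -3840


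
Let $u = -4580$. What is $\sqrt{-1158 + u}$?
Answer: $i \sqrt{5738} \approx 75.75 i$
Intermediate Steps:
$\sqrt{-1158 + u} = \sqrt{-1158 - 4580} = \sqrt{-5738} = i \sqrt{5738}$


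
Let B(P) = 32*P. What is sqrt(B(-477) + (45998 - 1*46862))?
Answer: 48*I*sqrt(7) ≈ 127.0*I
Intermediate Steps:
sqrt(B(-477) + (45998 - 1*46862)) = sqrt(32*(-477) + (45998 - 1*46862)) = sqrt(-15264 + (45998 - 46862)) = sqrt(-15264 - 864) = sqrt(-16128) = 48*I*sqrt(7)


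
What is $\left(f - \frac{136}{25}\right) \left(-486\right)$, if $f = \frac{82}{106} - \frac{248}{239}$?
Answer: $\frac{877879782}{316675} \approx 2772.2$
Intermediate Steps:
$f = - \frac{3345}{12667}$ ($f = 82 \cdot \frac{1}{106} - \frac{248}{239} = \frac{41}{53} - \frac{248}{239} = - \frac{3345}{12667} \approx -0.26407$)
$\left(f - \frac{136}{25}\right) \left(-486\right) = \left(- \frac{3345}{12667} - \frac{136}{25}\right) \left(-486\right) = \left(- \frac{1806337}{316675}\right) \left(-486\right) = \frac{877879782}{316675}$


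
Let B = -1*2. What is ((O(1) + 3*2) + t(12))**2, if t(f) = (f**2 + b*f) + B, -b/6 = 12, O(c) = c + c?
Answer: 509796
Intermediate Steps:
O(c) = 2*c
B = -2
b = -72 (b = -6*12 = -72)
t(f) = -2 + f**2 - 72*f (t(f) = (f**2 - 72*f) - 2 = -2 + f**2 - 72*f)
((O(1) + 3*2) + t(12))**2 = ((2*1 + 3*2) + (-2 + 12**2 - 72*12))**2 = ((2 + 6) + (-2 + 144 - 864))**2 = (8 - 722)**2 = (-714)**2 = 509796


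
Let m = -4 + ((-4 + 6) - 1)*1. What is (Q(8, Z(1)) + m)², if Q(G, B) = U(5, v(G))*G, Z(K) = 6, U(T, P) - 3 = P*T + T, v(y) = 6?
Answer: 90601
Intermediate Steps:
U(T, P) = 3 + T + P*T (U(T, P) = 3 + (P*T + T) = 3 + (T + P*T) = 3 + T + P*T)
m = -3 (m = -4 + (2 - 1)*1 = -4 + 1*1 = -4 + 1 = -3)
Q(G, B) = 38*G (Q(G, B) = (3 + 5 + 6*5)*G = (3 + 5 + 30)*G = 38*G)
(Q(8, Z(1)) + m)² = (38*8 - 3)² = (304 - 3)² = 301² = 90601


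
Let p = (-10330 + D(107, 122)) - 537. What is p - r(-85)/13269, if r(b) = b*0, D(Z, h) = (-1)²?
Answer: -10866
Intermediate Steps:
D(Z, h) = 1
r(b) = 0
p = -10866 (p = (-10330 + 1) - 537 = -10329 - 537 = -10866)
p - r(-85)/13269 = -10866 - 0/13269 = -10866 - 1*0 = -10866 + 0 = -10866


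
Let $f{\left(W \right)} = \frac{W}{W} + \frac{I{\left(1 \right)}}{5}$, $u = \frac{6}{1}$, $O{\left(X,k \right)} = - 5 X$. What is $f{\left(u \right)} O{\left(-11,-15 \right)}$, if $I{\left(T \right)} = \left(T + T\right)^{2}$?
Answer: $99$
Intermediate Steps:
$I{\left(T \right)} = 4 T^{2}$ ($I{\left(T \right)} = \left(2 T\right)^{2} = 4 T^{2}$)
$u = 6$ ($u = 6 \cdot 1 = 6$)
$f{\left(W \right)} = \frac{9}{5}$ ($f{\left(W \right)} = \frac{W}{W} + \frac{4 \cdot 1^{2}}{5} = 1 + 4 \cdot 1 \cdot \frac{1}{5} = 1 + 4 \cdot \frac{1}{5} = 1 + \frac{4}{5} = \frac{9}{5}$)
$f{\left(u \right)} O{\left(-11,-15 \right)} = \frac{9 \left(\left(-5\right) \left(-11\right)\right)}{5} = \frac{9}{5} \cdot 55 = 99$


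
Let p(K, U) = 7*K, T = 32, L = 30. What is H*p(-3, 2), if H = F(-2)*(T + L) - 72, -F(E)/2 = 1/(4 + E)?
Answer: 2814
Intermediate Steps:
F(E) = -2/(4 + E)
H = -134 (H = (-2/(4 - 2))*(32 + 30) - 72 = -2/2*62 - 72 = -2*1/2*62 - 72 = -1*62 - 72 = -62 - 72 = -134)
H*p(-3, 2) = -938*(-3) = -134*(-21) = 2814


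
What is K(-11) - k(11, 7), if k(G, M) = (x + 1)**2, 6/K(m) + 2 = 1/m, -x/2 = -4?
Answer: -1929/23 ≈ -83.870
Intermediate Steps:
x = 8 (x = -2*(-4) = 8)
K(m) = 6/(-2 + 1/m)
k(G, M) = 81 (k(G, M) = (8 + 1)**2 = 9**2 = 81)
K(-11) - k(11, 7) = -6*(-11)/(-1 + 2*(-11)) - 1*81 = -6*(-11)/(-1 - 22) - 81 = -6*(-11)/(-23) - 81 = -6*(-11)*(-1/23) - 81 = -66/23 - 81 = -1929/23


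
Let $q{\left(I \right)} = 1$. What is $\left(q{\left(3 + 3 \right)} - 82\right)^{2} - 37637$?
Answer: $-31076$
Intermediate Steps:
$\left(q{\left(3 + 3 \right)} - 82\right)^{2} - 37637 = \left(1 - 82\right)^{2} - 37637 = \left(-81\right)^{2} - 37637 = 6561 - 37637 = -31076$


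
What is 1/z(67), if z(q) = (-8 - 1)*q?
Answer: -1/603 ≈ -0.0016584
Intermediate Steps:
z(q) = -9*q
1/z(67) = 1/(-9*67) = 1/(-603) = -1/603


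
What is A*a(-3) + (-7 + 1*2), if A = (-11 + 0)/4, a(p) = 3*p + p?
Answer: 28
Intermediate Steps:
a(p) = 4*p
A = -11/4 (A = (1/4)*(-11) = -11/4 ≈ -2.7500)
A*a(-3) + (-7 + 1*2) = -11*(-3) + (-7 + 1*2) = -11/4*(-12) + (-7 + 2) = 33 - 5 = 28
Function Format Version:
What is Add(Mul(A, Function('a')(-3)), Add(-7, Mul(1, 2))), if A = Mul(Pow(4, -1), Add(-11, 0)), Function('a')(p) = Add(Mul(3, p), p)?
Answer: 28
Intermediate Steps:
Function('a')(p) = Mul(4, p)
A = Rational(-11, 4) (A = Mul(Rational(1, 4), -11) = Rational(-11, 4) ≈ -2.7500)
Add(Mul(A, Function('a')(-3)), Add(-7, Mul(1, 2))) = Add(Mul(Rational(-11, 4), Mul(4, -3)), Add(-7, Mul(1, 2))) = Add(Mul(Rational(-11, 4), -12), Add(-7, 2)) = Add(33, -5) = 28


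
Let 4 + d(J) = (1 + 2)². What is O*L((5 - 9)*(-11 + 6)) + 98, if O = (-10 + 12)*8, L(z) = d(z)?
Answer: 178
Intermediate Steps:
d(J) = 5 (d(J) = -4 + (1 + 2)² = -4 + 3² = -4 + 9 = 5)
L(z) = 5
O = 16 (O = 2*8 = 16)
O*L((5 - 9)*(-11 + 6)) + 98 = 16*5 + 98 = 80 + 98 = 178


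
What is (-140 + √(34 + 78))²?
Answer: 19712 - 1120*√7 ≈ 16749.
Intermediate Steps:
(-140 + √(34 + 78))² = (-140 + √112)² = (-140 + 4*√7)²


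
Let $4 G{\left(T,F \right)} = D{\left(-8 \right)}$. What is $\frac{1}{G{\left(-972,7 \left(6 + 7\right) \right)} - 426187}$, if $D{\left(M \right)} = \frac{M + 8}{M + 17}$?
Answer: $- \frac{1}{426187} \approx -2.3464 \cdot 10^{-6}$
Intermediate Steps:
$D{\left(M \right)} = \frac{8 + M}{17 + M}$
$G{\left(T,F \right)} = 0$ ($G{\left(T,F \right)} = \frac{\frac{1}{17 - 8} \left(8 - 8\right)}{4} = \frac{\frac{1}{9} \cdot 0}{4} = \frac{1}{4} \cdot 0 = 0$)
$\frac{1}{G{\left(-972,7 \left(6 + 7\right) \right)} - 426187} = \frac{1}{0 - 426187} = \frac{1}{-426187} = - \frac{1}{426187}$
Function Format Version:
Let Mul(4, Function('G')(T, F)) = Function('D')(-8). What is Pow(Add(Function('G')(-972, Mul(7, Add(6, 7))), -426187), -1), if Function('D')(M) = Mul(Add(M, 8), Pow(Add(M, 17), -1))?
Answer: Rational(-1, 426187) ≈ -2.3464e-6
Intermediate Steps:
Function('D')(M) = Mul(Pow(Add(17, M), -1), Add(8, M)) (Function('D')(M) = Mul(Add(8, M), Pow(Add(17, M), -1)) = Mul(Pow(Add(17, M), -1), Add(8, M)))
Function('G')(T, F) = 0 (Function('G')(T, F) = Mul(Rational(1, 4), Mul(Pow(Add(17, -8), -1), Add(8, -8))) = Mul(Rational(1, 4), Mul(Pow(9, -1), 0)) = Mul(Rational(1, 4), Mul(Rational(1, 9), 0)) = Mul(Rational(1, 4), 0) = 0)
Pow(Add(Function('G')(-972, Mul(7, Add(6, 7))), -426187), -1) = Pow(Add(0, -426187), -1) = Pow(-426187, -1) = Rational(-1, 426187)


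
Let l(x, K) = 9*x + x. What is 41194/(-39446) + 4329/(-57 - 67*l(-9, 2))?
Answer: -1140758/3569863 ≈ -0.31955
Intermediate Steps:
l(x, K) = 10*x
41194/(-39446) + 4329/(-57 - 67*l(-9, 2)) = 41194/(-39446) + 4329/(-57 - 670*(-9)) = 41194*(-1/39446) + 4329/(-57 - 67*(-90)) = -20597/19723 + 4329/(-57 + 6030) = -20597/19723 + 4329/5973 = -20597/19723 + 4329*(1/5973) = -20597/19723 + 1443/1991 = -1140758/3569863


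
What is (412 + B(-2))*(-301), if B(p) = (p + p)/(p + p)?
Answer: -124313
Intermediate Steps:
B(p) = 1 (B(p) = (2*p)/((2*p)) = (2*p)*(1/(2*p)) = 1)
(412 + B(-2))*(-301) = (412 + 1)*(-301) = 413*(-301) = -124313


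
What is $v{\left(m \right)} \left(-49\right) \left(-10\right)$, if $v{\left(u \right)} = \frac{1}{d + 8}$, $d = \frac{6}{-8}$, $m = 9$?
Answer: $\frac{1960}{29} \approx 67.586$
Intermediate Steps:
$d = - \frac{3}{4}$ ($d = 6 \left(- \frac{1}{8}\right) = - \frac{3}{4} \approx -0.75$)
$v{\left(u \right)} = \frac{4}{29}$ ($v{\left(u \right)} = \frac{1}{- \frac{3}{4} + 8} = \frac{1}{\frac{29}{4}} = \frac{4}{29}$)
$v{\left(m \right)} \left(-49\right) \left(-10\right) = \frac{4}{29} \left(-49\right) \left(-10\right) = \left(- \frac{196}{29}\right) \left(-10\right) = \frac{1960}{29}$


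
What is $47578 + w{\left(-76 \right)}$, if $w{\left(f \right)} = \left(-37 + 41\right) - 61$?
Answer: $47521$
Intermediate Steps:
$w{\left(f \right)} = -57$ ($w{\left(f \right)} = 4 - 61 = -57$)
$47578 + w{\left(-76 \right)} = 47578 - 57 = 47521$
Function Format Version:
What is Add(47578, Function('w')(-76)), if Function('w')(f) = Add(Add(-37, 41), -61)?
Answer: 47521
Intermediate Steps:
Function('w')(f) = -57 (Function('w')(f) = Add(4, -61) = -57)
Add(47578, Function('w')(-76)) = Add(47578, -57) = 47521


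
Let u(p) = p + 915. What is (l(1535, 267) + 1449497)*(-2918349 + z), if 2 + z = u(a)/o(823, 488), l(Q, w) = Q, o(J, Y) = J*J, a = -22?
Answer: -2868231394843720752/677329 ≈ -4.2346e+12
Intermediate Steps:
o(J, Y) = J**2
u(p) = 915 + p
z = -1353765/677329 (z = -2 + (915 - 22)/(823**2) = -2 + 893/677329 = -1353765/677329 ≈ -1.9987)
(l(1535, 267) + 1449497)*(-2918349 + z) = (1535 + 1449497)*(-2918349 - 1353765/677329) = 1451032*(-1976683763586/677329) = -2868231394843720752/677329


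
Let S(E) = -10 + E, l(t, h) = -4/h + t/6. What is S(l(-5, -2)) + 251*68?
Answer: 102355/6 ≈ 17059.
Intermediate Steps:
l(t, h) = -4/h + t/6 (l(t, h) = -4/h + t*(⅙) = -4/h + t/6)
S(l(-5, -2)) + 251*68 = (-10 + (-4/(-2) + (⅙)*(-5))) + 251*68 = (-10 + (-4*(-½) - ⅚)) + 17068 = (-10 + (2 - ⅚)) + 17068 = (-10 + 7/6) + 17068 = -53/6 + 17068 = 102355/6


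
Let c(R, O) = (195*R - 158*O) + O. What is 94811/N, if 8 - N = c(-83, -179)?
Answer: -94811/11910 ≈ -7.9606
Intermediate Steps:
c(R, O) = -157*O + 195*R (c(R, O) = (-158*O + 195*R) + O = -157*O + 195*R)
N = -11910 (N = 8 - (-157*(-179) + 195*(-83)) = 8 - (28103 - 16185) = 8 - 1*11918 = 8 - 11918 = -11910)
94811/N = 94811/(-11910) = 94811*(-1/11910) = -94811/11910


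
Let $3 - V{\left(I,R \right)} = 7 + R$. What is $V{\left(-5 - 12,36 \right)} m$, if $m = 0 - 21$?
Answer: $840$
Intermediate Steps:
$m = -21$ ($m = 0 - 21 = -21$)
$V{\left(I,R \right)} = -4 - R$ ($V{\left(I,R \right)} = 3 - \left(7 + R\right) = -4 - R$)
$V{\left(-5 - 12,36 \right)} m = \left(-4 - 36\right) \left(-21\right) = \left(-40\right) \left(-21\right) = 840$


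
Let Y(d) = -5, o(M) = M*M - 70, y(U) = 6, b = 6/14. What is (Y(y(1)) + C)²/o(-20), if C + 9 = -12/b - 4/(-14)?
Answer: 42632/8085 ≈ 5.2730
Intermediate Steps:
b = 3/7 (b = 6*(1/14) = 3/7 ≈ 0.42857)
o(M) = -70 + M² (o(M) = M² - 70 = -70 + M²)
C = -257/7 (C = -9 + (-12/3/7 - 4/(-14)) = -9 + (-12*7/3 - 4*(-1/14)) = -9 + (-28 + 2/7) = -9 - 194/7 = -257/7 ≈ -36.714)
(Y(y(1)) + C)²/o(-20) = (-5 - 257/7)²/(-70 + (-20)²) = (-292/7)²/(-70 + 400) = (85264/49)/330 = (85264/49)*(1/330) = 42632/8085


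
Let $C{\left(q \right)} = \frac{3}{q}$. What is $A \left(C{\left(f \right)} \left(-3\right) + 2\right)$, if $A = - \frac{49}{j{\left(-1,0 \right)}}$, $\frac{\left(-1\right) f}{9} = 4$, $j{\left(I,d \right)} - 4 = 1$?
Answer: $- \frac{441}{20} \approx -22.05$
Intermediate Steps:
$j{\left(I,d \right)} = 5$ ($j{\left(I,d \right)} = 4 + 1 = 5$)
$f = -36$ ($f = \left(-9\right) 4 = -36$)
$A = - \frac{49}{5} \approx -9.8$
$A \left(C{\left(f \right)} \left(-3\right) + 2\right) = - \frac{49 \left(\frac{3}{-36} \left(-3\right) + 2\right)}{5} = - \frac{49 \left(3 \left(- \frac{1}{36}\right) \left(-3\right) + 2\right)}{5} = - \frac{49 \left(\left(- \frac{1}{12}\right) \left(-3\right) + 2\right)}{5} = - \frac{49 \left(\frac{1}{4} + 2\right)}{5} = \left(- \frac{49}{5}\right) \frac{9}{4} = - \frac{441}{20}$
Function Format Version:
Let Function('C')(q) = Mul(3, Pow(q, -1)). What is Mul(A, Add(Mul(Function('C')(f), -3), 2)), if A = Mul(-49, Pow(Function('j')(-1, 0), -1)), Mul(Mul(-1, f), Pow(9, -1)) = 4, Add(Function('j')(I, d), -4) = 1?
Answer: Rational(-441, 20) ≈ -22.050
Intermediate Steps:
Function('j')(I, d) = 5 (Function('j')(I, d) = Add(4, 1) = 5)
f = -36 (f = Mul(-9, 4) = -36)
A = Rational(-49, 5) (A = Mul(-49, Pow(5, -1)) = Mul(-49, Rational(1, 5)) = Rational(-49, 5) ≈ -9.8000)
Mul(A, Add(Mul(Function('C')(f), -3), 2)) = Mul(Rational(-49, 5), Add(Mul(Mul(3, Pow(-36, -1)), -3), 2)) = Mul(Rational(-49, 5), Add(Mul(Mul(3, Rational(-1, 36)), -3), 2)) = Mul(Rational(-49, 5), Add(Mul(Rational(-1, 12), -3), 2)) = Mul(Rational(-49, 5), Add(Rational(1, 4), 2)) = Mul(Rational(-49, 5), Rational(9, 4)) = Rational(-441, 20)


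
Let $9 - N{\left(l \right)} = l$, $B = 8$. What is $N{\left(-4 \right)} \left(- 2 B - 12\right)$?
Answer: $-364$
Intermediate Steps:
$N{\left(l \right)} = 9 - l$
$N{\left(-4 \right)} \left(- 2 B - 12\right) = \left(9 - -4\right) \left(\left(-2\right) 8 - 12\right) = \left(9 + 4\right) \left(-16 - 12\right) = 13 \left(-28\right) = -364$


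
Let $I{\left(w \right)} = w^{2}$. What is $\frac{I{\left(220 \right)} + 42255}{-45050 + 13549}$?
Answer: $- \frac{90655}{31501} \approx -2.8778$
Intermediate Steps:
$\frac{I{\left(220 \right)} + 42255}{-45050 + 13549} = \frac{220^{2} + 42255}{-45050 + 13549} = \frac{48400 + 42255}{-31501} = 90655 \left(- \frac{1}{31501}\right) = - \frac{90655}{31501}$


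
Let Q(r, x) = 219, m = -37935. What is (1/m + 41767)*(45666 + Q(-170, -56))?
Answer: 4846774869496/2529 ≈ 1.9165e+9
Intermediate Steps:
(1/m + 41767)*(45666 + Q(-170, -56)) = (1/(-37935) + 41767)*(45666 + 219) = (-1/37935 + 41767)*45885 = (1584431144/37935)*45885 = 4846774869496/2529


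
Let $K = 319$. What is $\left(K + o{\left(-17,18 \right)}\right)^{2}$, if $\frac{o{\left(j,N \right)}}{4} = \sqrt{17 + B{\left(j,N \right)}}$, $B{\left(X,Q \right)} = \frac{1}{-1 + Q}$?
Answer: $\frac{1734577}{17} + \frac{2552 \sqrt{4930}}{17} \approx 1.1257 \cdot 10^{5}$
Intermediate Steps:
$o{\left(j,N \right)} = 4 \sqrt{17 + \frac{1}{-1 + N}}$
$\left(K + o{\left(-17,18 \right)}\right)^{2} = \left(319 + 4 \sqrt{\frac{-16 + 17 \cdot 18}{-1 + 18}}\right)^{2} = \left(319 + 4 \sqrt{\frac{-16 + 306}{17}}\right)^{2} = \left(319 + 4 \sqrt{\frac{1}{17} \cdot 290}\right)^{2} = \left(319 + 4 \sqrt{\frac{290}{17}}\right)^{2} = \left(319 + 4 \frac{\sqrt{4930}}{17}\right)^{2} = \left(319 + \frac{4 \sqrt{4930}}{17}\right)^{2}$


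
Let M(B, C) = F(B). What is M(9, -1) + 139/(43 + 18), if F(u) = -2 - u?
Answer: -532/61 ≈ -8.7213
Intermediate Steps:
M(B, C) = -2 - B
M(9, -1) + 139/(43 + 18) = (-2 - 1*9) + 139/(43 + 18) = (-2 - 9) + 139/61 = -11 + 139*(1/61) = -11 + 139/61 = -532/61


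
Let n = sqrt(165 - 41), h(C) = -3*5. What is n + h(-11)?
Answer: -15 + 2*sqrt(31) ≈ -3.8645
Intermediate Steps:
h(C) = -15
n = 2*sqrt(31) (n = sqrt(124) = 2*sqrt(31) ≈ 11.136)
n + h(-11) = 2*sqrt(31) - 15 = -15 + 2*sqrt(31)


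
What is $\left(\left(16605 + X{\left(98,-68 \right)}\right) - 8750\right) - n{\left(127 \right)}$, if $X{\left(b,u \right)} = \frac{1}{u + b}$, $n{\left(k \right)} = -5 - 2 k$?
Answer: $\frac{243421}{30} \approx 8114.0$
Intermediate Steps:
$X{\left(b,u \right)} = \frac{1}{b + u}$
$\left(\left(16605 + X{\left(98,-68 \right)}\right) - 8750\right) - n{\left(127 \right)} = \left(\left(16605 + \frac{1}{98 - 68}\right) - 8750\right) - \left(-5 - 254\right) = \left(\left(16605 + \frac{1}{30}\right) - 8750\right) - \left(-5 - 254\right) = \left(\left(16605 + \frac{1}{30}\right) - 8750\right) - -259 = \left(\frac{498151}{30} - 8750\right) + 259 = \frac{235651}{30} + 259 = \frac{243421}{30}$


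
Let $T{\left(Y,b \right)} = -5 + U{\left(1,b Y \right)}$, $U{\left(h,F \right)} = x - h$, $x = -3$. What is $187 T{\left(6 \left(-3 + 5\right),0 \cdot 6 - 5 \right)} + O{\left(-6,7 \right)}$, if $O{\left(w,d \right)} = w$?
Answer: $-1689$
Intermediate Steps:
$U{\left(h,F \right)} = -3 - h$
$T{\left(Y,b \right)} = -9$ ($T{\left(Y,b \right)} = -5 - 4 = -9$)
$187 T{\left(6 \left(-3 + 5\right),0 \cdot 6 - 5 \right)} + O{\left(-6,7 \right)} = 187 \left(-9\right) - 6 = -1683 - 6 = -1689$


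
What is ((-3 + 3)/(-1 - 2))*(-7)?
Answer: 0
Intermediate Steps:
((-3 + 3)/(-1 - 2))*(-7) = (0/(-3))*(-7) = (0*(-⅓))*(-7) = 0*(-7) = 0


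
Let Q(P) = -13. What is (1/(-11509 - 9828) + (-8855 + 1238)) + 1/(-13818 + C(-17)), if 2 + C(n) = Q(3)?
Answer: -2248193545027/295154721 ≈ -7617.0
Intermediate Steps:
C(n) = -15 (C(n) = -2 - 13 = -15)
(1/(-11509 - 9828) + (-8855 + 1238)) + 1/(-13818 + C(-17)) = (1/(-11509 - 9828) + (-8855 + 1238)) + 1/(-13818 - 15) = (1/(-21337) - 7617) + 1/(-13833) = (-1/21337 - 7617) - 1/13833 = -162523930/21337 - 1/13833 = -2248193545027/295154721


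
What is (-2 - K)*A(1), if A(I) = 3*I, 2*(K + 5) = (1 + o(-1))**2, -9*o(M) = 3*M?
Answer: 19/3 ≈ 6.3333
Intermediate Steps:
o(M) = -M/3
K = -37/9 (K = -5 + (1 - 1/3*(-1))**2/2 = -5 + (1 + 1/3)**2/2 = -5 + (4/3)**2/2 = -5 + (1/2)*(16/9) = -5 + 8/9 = -37/9 ≈ -4.1111)
(-2 - K)*A(1) = (-2 - 1*(-37/9))*(3*1) = (-2 + 37/9)*3 = (19/9)*3 = 19/3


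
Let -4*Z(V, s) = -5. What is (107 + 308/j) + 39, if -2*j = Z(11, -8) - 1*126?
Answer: 75318/499 ≈ 150.94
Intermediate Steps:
Z(V, s) = 5/4 (Z(V, s) = -¼*(-5) = 5/4)
j = 499/8 (j = -(5/4 - 1*126)/2 = -(5/4 - 126)/2 = -½*(-499/4) = 499/8 ≈ 62.375)
(107 + 308/j) + 39 = (107 + 308/(499/8)) + 39 = (107 + 308*(8/499)) + 39 = (107 + 2464/499) + 39 = 55857/499 + 39 = 75318/499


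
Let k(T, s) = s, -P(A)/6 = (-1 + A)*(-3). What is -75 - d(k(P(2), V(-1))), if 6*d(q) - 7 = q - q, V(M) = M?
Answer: -457/6 ≈ -76.167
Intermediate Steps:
P(A) = -18 + 18*A (P(A) = -6*(-1 + A)*(-3) = -6*(3 - 3*A) = -18 + 18*A)
d(q) = 7/6 (d(q) = 7/6 + (q - q)/6 = 7/6 + (1/6)*0 = 7/6 + 0 = 7/6)
-75 - d(k(P(2), V(-1))) = -75 - 1*7/6 = -75 - 7/6 = -457/6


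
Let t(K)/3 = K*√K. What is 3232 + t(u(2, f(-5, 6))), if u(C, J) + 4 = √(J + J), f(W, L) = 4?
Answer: 3232 - 6*I*√2*(2 - √2)^(3/2) ≈ 3232.0 - 3.8043*I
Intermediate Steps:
u(C, J) = -4 + √2*√J (u(C, J) = -4 + √(J + J) = -4 + √(2*J) = -4 + √2*√J)
t(K) = 3*K^(3/2) (t(K) = 3*(K*√K) = 3*K^(3/2))
3232 + t(u(2, f(-5, 6))) = 3232 + 3*(-4 + √2*√4)^(3/2) = 3232 + 3*(-4 + √2*2)^(3/2) = 3232 + 3*(-4 + 2*√2)^(3/2)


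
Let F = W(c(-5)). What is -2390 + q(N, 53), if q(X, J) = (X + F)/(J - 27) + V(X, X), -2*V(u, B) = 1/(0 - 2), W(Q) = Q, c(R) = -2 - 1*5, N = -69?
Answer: -124419/52 ≈ -2392.7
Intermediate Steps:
c(R) = -7 (c(R) = -2 - 5 = -7)
V(u, B) = 1/4 (V(u, B) = -1/(2*(0 - 2)) = -1/2/(-2) = -1/2*(-1/2) = 1/4)
F = -7
q(X, J) = 1/4 + (-7 + X)/(-27 + J) (q(X, J) = (X - 7)/(J - 27) + 1/4 = (-7 + X)/(-27 + J) + 1/4 = 1/4 + (-7 + X)/(-27 + J))
-2390 + q(N, 53) = -2390 + (-55 + 53 + 4*(-69))/(4*(-27 + 53)) = -2390 + (1/4)*(-55 + 53 - 276)/26 = -2390 + (1/4)*(1/26)*(-278) = -2390 - 139/52 = -124419/52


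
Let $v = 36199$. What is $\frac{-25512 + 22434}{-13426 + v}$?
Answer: $- \frac{1026}{7591} \approx -0.13516$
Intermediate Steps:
$\frac{-25512 + 22434}{-13426 + v} = \frac{-25512 + 22434}{-13426 + 36199} = - \frac{3078}{22773} = \left(-3078\right) \frac{1}{22773} = - \frac{1026}{7591}$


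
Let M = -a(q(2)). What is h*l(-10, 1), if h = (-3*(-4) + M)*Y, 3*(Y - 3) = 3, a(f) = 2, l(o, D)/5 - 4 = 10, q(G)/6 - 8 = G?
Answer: 2800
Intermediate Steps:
q(G) = 48 + 6*G
l(o, D) = 70 (l(o, D) = 20 + 5*10 = 20 + 50 = 70)
Y = 4 (Y = 3 + (1/3)*3 = 3 + 1 = 4)
M = -2 (M = -1*2 = -2)
h = 40 (h = (-3*(-4) - 2)*4 = (12 - 2)*4 = 10*4 = 40)
h*l(-10, 1) = 40*70 = 2800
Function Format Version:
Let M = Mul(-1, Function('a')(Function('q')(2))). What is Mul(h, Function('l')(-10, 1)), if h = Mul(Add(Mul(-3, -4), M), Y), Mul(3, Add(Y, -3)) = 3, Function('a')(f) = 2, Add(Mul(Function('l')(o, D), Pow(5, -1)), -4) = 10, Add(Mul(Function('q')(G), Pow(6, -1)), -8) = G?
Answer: 2800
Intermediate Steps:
Function('q')(G) = Add(48, Mul(6, G))
Function('l')(o, D) = 70 (Function('l')(o, D) = Add(20, Mul(5, 10)) = Add(20, 50) = 70)
Y = 4 (Y = Add(3, Mul(Rational(1, 3), 3)) = Add(3, 1) = 4)
M = -2 (M = Mul(-1, 2) = -2)
h = 40 (h = Mul(Add(Mul(-3, -4), -2), 4) = Mul(Add(12, -2), 4) = Mul(10, 4) = 40)
Mul(h, Function('l')(-10, 1)) = Mul(40, 70) = 2800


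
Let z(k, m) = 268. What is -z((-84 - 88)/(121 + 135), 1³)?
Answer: -268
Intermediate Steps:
-z((-84 - 88)/(121 + 135), 1³) = -1*268 = -268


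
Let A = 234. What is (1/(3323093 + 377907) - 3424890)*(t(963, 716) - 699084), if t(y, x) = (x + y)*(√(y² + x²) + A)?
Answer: 1940609113440956901/1850500 - 21282194537308321*√57601/740200 ≈ -5.8518e+12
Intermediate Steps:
t(y, x) = (234 + √(x² + y²))*(x + y) (t(y, x) = (x + y)*(√(y² + x²) + 234) = (x + y)*(√(x² + y²) + 234) = (x + y)*(234 + √(x² + y²)) = (234 + √(x² + y²))*(x + y))
(1/(3323093 + 377907) - 3424890)*(t(963, 716) - 699084) = (1/(3323093 + 377907) - 3424890)*((234*716 + 234*963 + 716*√(716² + 963²) + 963*√(716² + 963²)) - 699084) = (1/3701000 - 3424890)*((167544 + 225342 + 716*√(512656 + 927369) + 963*√(512656 + 927369)) - 699084) = (1/3701000 - 3424890)*((167544 + 225342 + 716*√1440025 + 963*√1440025) - 699084) = -12675517889999*((167544 + 225342 + 716*(5*√57601) + 963*(5*√57601)) - 699084)/3701000 = -12675517889999*((167544 + 225342 + 3580*√57601 + 4815*√57601) - 699084)/3701000 = -12675517889999*((392886 + 8395*√57601) - 699084)/3701000 = -12675517889999*(-306198 + 8395*√57601)/3701000 = 1940609113440956901/1850500 - 21282194537308321*√57601/740200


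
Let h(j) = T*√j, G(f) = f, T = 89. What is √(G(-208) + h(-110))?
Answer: √(-208 + 89*I*√110) ≈ 19.343 + 24.128*I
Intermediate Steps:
h(j) = 89*√j
√(G(-208) + h(-110)) = √(-208 + 89*√(-110)) = √(-208 + 89*(I*√110)) = √(-208 + 89*I*√110)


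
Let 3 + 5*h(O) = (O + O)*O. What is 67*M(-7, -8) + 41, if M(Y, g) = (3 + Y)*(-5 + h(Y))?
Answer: -3711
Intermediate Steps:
h(O) = -⅗ + 2*O²/5 (h(O) = -⅗ + ((O + O)*O)/5 = -⅗ + ((2*O)*O)/5 = -⅗ + (2*O²)/5 = -⅗ + 2*O²/5)
M(Y, g) = (3 + Y)*(-28/5 + 2*Y²/5) (M(Y, g) = (3 + Y)*(-5 + (-⅗ + 2*Y²/5)) = (3 + Y)*(-28/5 + 2*Y²/5))
67*M(-7, -8) + 41 = 67*(-84/5 - 28/5*(-7) + (⅖)*(-7)³ + (6/5)*(-7)²) + 41 = 67*(-84/5 + 196/5 + (⅖)*(-343) + (6/5)*49) + 41 = 67*(-84/5 + 196/5 - 686/5 + 294/5) + 41 = 67*(-56) + 41 = -3752 + 41 = -3711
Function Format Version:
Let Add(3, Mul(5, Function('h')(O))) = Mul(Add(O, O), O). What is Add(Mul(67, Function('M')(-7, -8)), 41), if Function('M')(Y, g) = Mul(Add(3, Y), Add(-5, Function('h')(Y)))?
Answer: -3711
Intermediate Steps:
Function('h')(O) = Add(Rational(-3, 5), Mul(Rational(2, 5), Pow(O, 2))) (Function('h')(O) = Add(Rational(-3, 5), Mul(Rational(1, 5), Mul(Add(O, O), O))) = Add(Rational(-3, 5), Mul(Rational(1, 5), Mul(Mul(2, O), O))) = Add(Rational(-3, 5), Mul(Rational(1, 5), Mul(2, Pow(O, 2)))) = Add(Rational(-3, 5), Mul(Rational(2, 5), Pow(O, 2))))
Function('M')(Y, g) = Mul(Add(3, Y), Add(Rational(-28, 5), Mul(Rational(2, 5), Pow(Y, 2)))) (Function('M')(Y, g) = Mul(Add(3, Y), Add(-5, Add(Rational(-3, 5), Mul(Rational(2, 5), Pow(Y, 2))))) = Mul(Add(3, Y), Add(Rational(-28, 5), Mul(Rational(2, 5), Pow(Y, 2)))))
Add(Mul(67, Function('M')(-7, -8)), 41) = Add(Mul(67, Add(Rational(-84, 5), Mul(Rational(-28, 5), -7), Mul(Rational(2, 5), Pow(-7, 3)), Mul(Rational(6, 5), Pow(-7, 2)))), 41) = Add(Mul(67, Add(Rational(-84, 5), Rational(196, 5), Mul(Rational(2, 5), -343), Mul(Rational(6, 5), 49))), 41) = Add(Mul(67, Add(Rational(-84, 5), Rational(196, 5), Rational(-686, 5), Rational(294, 5))), 41) = Add(Mul(67, -56), 41) = Add(-3752, 41) = -3711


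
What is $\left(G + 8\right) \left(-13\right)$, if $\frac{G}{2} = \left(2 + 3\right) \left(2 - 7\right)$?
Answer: $546$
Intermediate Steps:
$G = -50$ ($G = 2 \left(2 + 3\right) \left(2 - 7\right) = 2 \cdot 5 \left(-5\right) = 2 \left(-25\right) = -50$)
$\left(G + 8\right) \left(-13\right) = \left(-50 + 8\right) \left(-13\right) = \left(-42\right) \left(-13\right) = 546$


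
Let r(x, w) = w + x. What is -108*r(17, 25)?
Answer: -4536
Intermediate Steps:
-108*r(17, 25) = -108*(25 + 17) = -108*42 = -4536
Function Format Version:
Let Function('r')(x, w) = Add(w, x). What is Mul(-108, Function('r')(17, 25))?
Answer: -4536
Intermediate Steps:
Mul(-108, Function('r')(17, 25)) = Mul(-108, Add(25, 17)) = Mul(-108, 42) = -4536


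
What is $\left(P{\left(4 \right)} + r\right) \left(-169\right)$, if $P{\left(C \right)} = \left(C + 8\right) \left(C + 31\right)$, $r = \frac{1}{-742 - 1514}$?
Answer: $- \frac{160130711}{2256} \approx -70980.0$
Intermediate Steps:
$r = - \frac{1}{2256}$ ($r = \frac{1}{-2256} = - \frac{1}{2256} \approx -0.00044326$)
$P{\left(C \right)} = \left(8 + C\right) \left(31 + C\right)$
$\left(P{\left(4 \right)} + r\right) \left(-169\right) = \left(\left(248 + 4^{2} + 39 \cdot 4\right) - \frac{1}{2256}\right) \left(-169\right) = \left(\left(248 + 16 + 156\right) - \frac{1}{2256}\right) \left(-169\right) = \left(420 - \frac{1}{2256}\right) \left(-169\right) = \frac{947519}{2256} \left(-169\right) = - \frac{160130711}{2256}$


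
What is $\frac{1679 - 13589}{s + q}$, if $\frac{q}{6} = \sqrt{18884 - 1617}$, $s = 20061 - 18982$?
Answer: $- \frac{12850890}{542629} + \frac{71460 \sqrt{17267}}{542629} \approx -6.3778$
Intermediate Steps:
$s = 1079$ ($s = 20061 - 18982 = 1079$)
$q = 6 \sqrt{17267}$ ($q = 6 \sqrt{18884 - 1617} = 6 \sqrt{17267} \approx 788.42$)
$\frac{1679 - 13589}{s + q} = \frac{1679 - 13589}{1079 + 6 \sqrt{17267}} = - \frac{11910}{1079 + 6 \sqrt{17267}}$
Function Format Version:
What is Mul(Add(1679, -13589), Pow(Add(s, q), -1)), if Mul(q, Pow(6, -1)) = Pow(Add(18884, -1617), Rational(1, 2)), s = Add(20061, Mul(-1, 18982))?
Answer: Add(Rational(-12850890, 542629), Mul(Rational(71460, 542629), Pow(17267, Rational(1, 2)))) ≈ -6.3778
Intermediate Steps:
s = 1079 (s = Add(20061, -18982) = 1079)
q = Mul(6, Pow(17267, Rational(1, 2))) (q = Mul(6, Pow(Add(18884, -1617), Rational(1, 2))) = Mul(6, Pow(17267, Rational(1, 2))) ≈ 788.42)
Mul(Add(1679, -13589), Pow(Add(s, q), -1)) = Mul(Add(1679, -13589), Pow(Add(1079, Mul(6, Pow(17267, Rational(1, 2)))), -1)) = Mul(-11910, Pow(Add(1079, Mul(6, Pow(17267, Rational(1, 2)))), -1))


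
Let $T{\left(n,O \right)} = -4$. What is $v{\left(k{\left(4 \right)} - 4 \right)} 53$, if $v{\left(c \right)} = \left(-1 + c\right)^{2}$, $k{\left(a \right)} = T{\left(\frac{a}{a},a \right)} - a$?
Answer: $8957$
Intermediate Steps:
$k{\left(a \right)} = -4 - a$
$v{\left(k{\left(4 \right)} - 4 \right)} 53 = \left(-1 - 12\right)^{2} \cdot 53 = \left(-13\right)^{2} \cdot 53 = 169 \cdot 53 = 8957$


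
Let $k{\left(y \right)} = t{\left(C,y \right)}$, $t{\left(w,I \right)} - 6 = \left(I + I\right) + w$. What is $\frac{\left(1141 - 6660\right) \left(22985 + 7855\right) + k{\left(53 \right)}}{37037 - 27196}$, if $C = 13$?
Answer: $- \frac{170205835}{9841} \approx -17296.0$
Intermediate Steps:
$t{\left(w,I \right)} = 6 + w + 2 I$ ($t{\left(w,I \right)} = 6 + \left(\left(I + I\right) + w\right) = 6 + \left(2 I + w\right) = 6 + \left(w + 2 I\right) = 6 + w + 2 I$)
$k{\left(y \right)} = 19 + 2 y$ ($k{\left(y \right)} = 6 + 13 + 2 y = 19 + 2 y$)
$\frac{\left(1141 - 6660\right) \left(22985 + 7855\right) + k{\left(53 \right)}}{37037 - 27196} = \frac{\left(1141 - 6660\right) \left(22985 + 7855\right) + \left(19 + 2 \cdot 53\right)}{37037 - 27196} = \frac{\left(-5519\right) 30840 + \left(19 + 106\right)}{37037 - 27196} = \frac{-170205960 + 125}{37037 - 27196} = - \frac{170205835}{9841}$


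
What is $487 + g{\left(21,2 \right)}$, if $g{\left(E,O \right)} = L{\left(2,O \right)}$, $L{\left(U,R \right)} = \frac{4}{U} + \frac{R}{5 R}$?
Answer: $\frac{2446}{5} \approx 489.2$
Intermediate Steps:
$L{\left(U,R \right)} = \frac{1}{5} + \frac{4}{U}$ ($L{\left(U,R \right)} = \frac{4}{U} + R \frac{1}{5 R} = \frac{4}{U} + \frac{1}{5} = \frac{1}{5} + \frac{4}{U}$)
$g{\left(E,O \right)} = \frac{11}{5}$ ($g{\left(E,O \right)} = \frac{20 + 2}{5 \cdot 2} = \frac{1}{5} \cdot \frac{1}{2} \cdot 22 = \frac{11}{5}$)
$487 + g{\left(21,2 \right)} = 487 + \frac{11}{5} = \frac{2446}{5}$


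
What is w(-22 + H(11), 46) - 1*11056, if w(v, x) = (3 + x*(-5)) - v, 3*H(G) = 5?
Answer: -33788/3 ≈ -11263.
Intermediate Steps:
H(G) = 5/3 (H(G) = (⅓)*5 = 5/3)
w(v, x) = 3 - v - 5*x (w(v, x) = (3 - 5*x) - v = 3 - v - 5*x)
w(-22 + H(11), 46) - 1*11056 = (3 - (-22 + 5/3) - 5*46) - 1*11056 = (3 - 1*(-61/3) - 230) - 11056 = (3 + 61/3 - 230) - 11056 = -620/3 - 11056 = -33788/3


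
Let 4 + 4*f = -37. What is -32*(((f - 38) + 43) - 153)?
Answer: 5064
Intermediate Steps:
f = -41/4 (f = -1 + (¼)*(-37) = -1 - 37/4 = -41/4 ≈ -10.250)
-32*(((f - 38) + 43) - 153) = -32*(((-41/4 - 38) + 43) - 153) = -32*((-193/4 + 43) - 153) = -32*(-21/4 - 153) = -32*(-633/4) = 5064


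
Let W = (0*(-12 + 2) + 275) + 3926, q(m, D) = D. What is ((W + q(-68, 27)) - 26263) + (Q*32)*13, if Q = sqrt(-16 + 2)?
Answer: -22035 + 416*I*sqrt(14) ≈ -22035.0 + 1556.5*I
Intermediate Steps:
W = 4201 (W = (0*(-10) + 275) + 3926 = (0 + 275) + 3926 = 275 + 3926 = 4201)
Q = I*sqrt(14) (Q = sqrt(-14) = I*sqrt(14) ≈ 3.7417*I)
((W + q(-68, 27)) - 26263) + (Q*32)*13 = ((4201 + 27) - 26263) + ((I*sqrt(14))*32)*13 = (4228 - 26263) + (32*I*sqrt(14))*13 = -22035 + 416*I*sqrt(14)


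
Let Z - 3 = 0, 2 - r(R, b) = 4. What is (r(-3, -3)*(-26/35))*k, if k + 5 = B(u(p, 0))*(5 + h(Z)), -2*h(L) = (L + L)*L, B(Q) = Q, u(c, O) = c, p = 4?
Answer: -156/5 ≈ -31.200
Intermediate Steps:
r(R, b) = -2 (r(R, b) = 2 - 1*4 = 2 - 4 = -2)
Z = 3 (Z = 3 + 0 = 3)
h(L) = -L**2 (h(L) = -(L + L)*L/2 = -2*L*L/2 = -L**2)
k = -21 (k = -5 + 4*(5 - 1*3**2) = -5 + 4*(5 - 1*9) = -5 + 4*(5 - 9) = -5 + 4*(-4) = -5 - 16 = -21)
(r(-3, -3)*(-26/35))*k = -(-52)/35*(-21) = -2*(-26/35)*(-21) = (52/35)*(-21) = -156/5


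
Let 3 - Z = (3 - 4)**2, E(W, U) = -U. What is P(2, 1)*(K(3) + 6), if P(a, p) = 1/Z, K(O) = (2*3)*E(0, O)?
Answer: -6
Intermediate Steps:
Z = 2 (Z = 3 - (3 - 4)**2 = 3 - 1*(-1)**2 = 3 - 1*1 = 3 - 1 = 2)
K(O) = -6*O (K(O) = (2*3)*(-O) = 6*(-O) = -6*O)
P(a, p) = 1/2
P(2, 1)*(K(3) + 6) = (-6*3 + 6)/2 = (-18 + 6)/2 = (1/2)*(-12) = -6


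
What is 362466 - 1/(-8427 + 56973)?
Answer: 17596274435/48546 ≈ 3.6247e+5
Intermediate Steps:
362466 - 1/(-8427 + 56973) = 362466 - 1/48546 = 17596274435/48546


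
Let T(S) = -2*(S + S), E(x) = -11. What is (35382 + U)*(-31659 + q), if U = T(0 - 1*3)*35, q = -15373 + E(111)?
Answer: -1684233486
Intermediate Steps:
T(S) = -4*S
q = -15384 (q = -15373 - 11 = -15384)
U = 420 (U = -4*(0 - 1*3)*35 = -4*(0 - 3)*35 = -4*(-3)*35 = 12*35 = 420)
(35382 + U)*(-31659 + q) = (35382 + 420)*(-31659 - 15384) = 35802*(-47043) = -1684233486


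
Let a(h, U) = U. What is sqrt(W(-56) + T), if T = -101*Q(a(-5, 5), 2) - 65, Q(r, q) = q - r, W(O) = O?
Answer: sqrt(182) ≈ 13.491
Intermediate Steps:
T = 238 (T = -101*(2 - 1*5) - 65 = -101*(2 - 5) - 65 = -101*(-3) - 65 = 303 - 65 = 238)
sqrt(W(-56) + T) = sqrt(-56 + 238) = sqrt(182)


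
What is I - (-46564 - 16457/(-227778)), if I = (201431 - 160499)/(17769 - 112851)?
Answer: 168075504993229/3609597966 ≈ 46564.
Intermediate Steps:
I = -6822/15847 (I = 40932/(-95082) = 40932*(-1/95082) = -6822/15847 ≈ -0.43049)
I - (-46564 - 16457/(-227778)) = -6822/15847 - (-46564 - 16457/(-227778)) = -6822/15847 - (-46564 - 16457*(-1/227778)) = -6822/15847 - (-46564 + 16457/227778) = -6822/15847 - 1*(-10606238335/227778) = -6822/15847 + 10606238335/227778 = 168075504993229/3609597966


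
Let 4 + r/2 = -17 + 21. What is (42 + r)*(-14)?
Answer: -588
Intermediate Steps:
r = 0 (r = -8 + 2*(-17 + 21) = -8 + 2*4 = -8 + 8 = 0)
(42 + r)*(-14) = (42 + 0)*(-14) = 42*(-14) = -588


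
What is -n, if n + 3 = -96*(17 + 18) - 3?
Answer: 3366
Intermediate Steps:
n = -3366 (n = -3 + (-96*(17 + 18) - 3) = -3 + (-96*35 - 3) = -3 + (-3360 - 3) = -3 - 3363 = -3366)
-n = -1*(-3366) = 3366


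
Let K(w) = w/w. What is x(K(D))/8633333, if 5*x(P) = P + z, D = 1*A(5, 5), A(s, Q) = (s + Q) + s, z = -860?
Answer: -859/43166665 ≈ -1.9900e-5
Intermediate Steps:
A(s, Q) = Q + 2*s (A(s, Q) = (Q + s) + s = Q + 2*s)
D = 15 (D = 1*(5 + 2*5) = 1*(5 + 10) = 1*15 = 15)
K(w) = 1
x(P) = -172 + P/5 (x(P) = (P - 860)/5 = (-860 + P)/5 = -172 + P/5)
x(K(D))/8633333 = (-172 + (1/5)*1)/8633333 = (-172 + 1/5)*(1/8633333) = -859/5*1/8633333 = -859/43166665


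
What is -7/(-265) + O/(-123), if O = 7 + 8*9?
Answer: -20074/32595 ≈ -0.61586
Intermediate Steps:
O = 79 (O = 7 + 72 = 79)
-7/(-265) + O/(-123) = -7/(-265) + 79/(-123) = -7*(-1/265) + 79*(-1/123) = 7/265 - 79/123 = -20074/32595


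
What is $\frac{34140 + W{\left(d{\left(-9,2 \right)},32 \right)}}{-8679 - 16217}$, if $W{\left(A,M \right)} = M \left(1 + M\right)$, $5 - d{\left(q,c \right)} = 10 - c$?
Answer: $- \frac{8799}{6224} \approx -1.4137$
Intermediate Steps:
$d{\left(q,c \right)} = -5 + c$ ($d{\left(q,c \right)} = 5 - \left(10 - c\right) = 5 + \left(-10 + c\right) = -5 + c$)
$\frac{34140 + W{\left(d{\left(-9,2 \right)},32 \right)}}{-8679 - 16217} = \frac{34140 + 32 \left(1 + 32\right)}{-8679 - 16217} = \frac{34140 + 32 \cdot 33}{-24896} = \left(34140 + 1056\right) \left(- \frac{1}{24896}\right) = 35196 \left(- \frac{1}{24896}\right) = - \frac{8799}{6224}$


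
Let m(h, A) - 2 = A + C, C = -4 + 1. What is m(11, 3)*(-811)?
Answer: -1622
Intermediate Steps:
C = -3
m(h, A) = -1 + A (m(h, A) = 2 + (A - 3) = 2 + (-3 + A) = -1 + A)
m(11, 3)*(-811) = (-1 + 3)*(-811) = 2*(-811) = -1622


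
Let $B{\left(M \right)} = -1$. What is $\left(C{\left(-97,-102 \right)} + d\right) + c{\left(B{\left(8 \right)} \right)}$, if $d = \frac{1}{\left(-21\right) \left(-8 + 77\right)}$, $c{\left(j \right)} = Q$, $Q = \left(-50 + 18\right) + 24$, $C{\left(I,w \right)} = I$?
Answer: $- \frac{152146}{1449} \approx -105.0$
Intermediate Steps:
$Q = -8$ ($Q = -32 + 24 = -8$)
$c{\left(j \right)} = -8$
$d = - \frac{1}{1449}$ ($d = \frac{1}{\left(-21\right) 69} = \frac{1}{-1449} = - \frac{1}{1449} \approx -0.00069013$)
$\left(C{\left(-97,-102 \right)} + d\right) + c{\left(B{\left(8 \right)} \right)} = \left(-97 - \frac{1}{1449}\right) - 8 = - \frac{140554}{1449} - 8 = - \frac{152146}{1449}$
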